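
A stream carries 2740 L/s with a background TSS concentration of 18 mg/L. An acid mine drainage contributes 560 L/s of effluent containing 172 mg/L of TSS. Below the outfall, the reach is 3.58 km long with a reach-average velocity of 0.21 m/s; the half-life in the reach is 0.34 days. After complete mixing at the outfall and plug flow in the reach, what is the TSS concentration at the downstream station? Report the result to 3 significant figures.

29.5 mg/L

Conservation of mass: C = (2740·18.00 + 560.0·172.0) / 3300 = 145600/3300 = 44.13 mg/L.
Travel time t = 3.58·1000 / 0.21 = 17050 s = 4.735 h.
Half-life 0.34 d → k = ln 2 / 0.34 = 2.039 d⁻¹.
After decay, C = 44.13 × e^(−kt) = 44.13 × 0.6688 = 29.52 mg/L.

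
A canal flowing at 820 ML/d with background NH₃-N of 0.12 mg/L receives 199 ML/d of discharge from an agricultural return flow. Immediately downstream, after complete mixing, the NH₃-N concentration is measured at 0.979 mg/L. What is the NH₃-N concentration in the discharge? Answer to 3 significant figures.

4.52 mg/L

Mass balance: 820.0·0.1200 + 199.0·Cₑ = 1019·0.9790
→ Cₑ = (1019·0.9790 − 820.0·0.1200) / 199.0 = 4.519 mg/L.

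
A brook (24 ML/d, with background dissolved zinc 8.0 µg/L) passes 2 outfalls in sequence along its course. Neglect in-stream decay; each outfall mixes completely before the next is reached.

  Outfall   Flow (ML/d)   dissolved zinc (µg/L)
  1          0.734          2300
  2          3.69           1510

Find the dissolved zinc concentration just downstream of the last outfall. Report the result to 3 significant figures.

262 µg/L

Outfall 1: combined Q = 24.73 ML/d; C = (24.00·8.000 + 0.7340·2300)/24.73 = 76.02 µg/L.
Outfall 2: combined Q = 28.42 ML/d; C = (24.73·76.02 + 3.690·1510)/28.42 = 262.2 µg/L.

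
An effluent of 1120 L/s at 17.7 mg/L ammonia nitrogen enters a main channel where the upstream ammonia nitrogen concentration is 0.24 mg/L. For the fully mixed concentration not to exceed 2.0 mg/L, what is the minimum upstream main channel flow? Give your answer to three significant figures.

9990 L/s

Set C_mix = 2.0: (Q·0.2400 + 1120·17.70) / (Q + 1120) = 2.0
→ Q = 1120·(17.70 − 2.0)/(2.0 − 0.2400) = 9991 L/s.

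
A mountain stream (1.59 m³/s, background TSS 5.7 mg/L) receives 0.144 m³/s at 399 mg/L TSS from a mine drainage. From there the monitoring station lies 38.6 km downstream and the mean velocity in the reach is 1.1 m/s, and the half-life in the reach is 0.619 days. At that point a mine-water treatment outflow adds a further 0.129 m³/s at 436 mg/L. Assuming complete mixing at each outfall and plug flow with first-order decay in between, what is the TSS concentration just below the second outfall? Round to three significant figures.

52.8 mg/L

After mixing, C = (1.590·5.700 + 0.1440·399.0) / 1.734 = 66.52/1.734 = 38.36 mg/L; combined flow 1.734 m³/s.
Travel time t = 38.6·1000 / 1.1 = 35090 s = 9.747 h.
Half-life 0.619 d → k = ln 2 / 0.619 = 1.120 d⁻¹.
After decay, C = 38.36 × e^(−kt) = 38.36 × 0.6346 = 24.34 mg/L.
Second outfall: C = (1.734·24.34 + 0.1290·436.0)/1.863 = 52.85 mg/L.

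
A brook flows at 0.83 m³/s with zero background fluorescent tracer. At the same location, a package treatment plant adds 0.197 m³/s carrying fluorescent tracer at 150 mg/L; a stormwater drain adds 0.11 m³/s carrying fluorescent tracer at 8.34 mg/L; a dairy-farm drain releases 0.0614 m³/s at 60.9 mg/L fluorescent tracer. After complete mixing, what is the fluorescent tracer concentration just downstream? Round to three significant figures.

Mass balance: C = (0.8300·0 + 0.1970·150.0 + 0.1100·8.340 + 0.06140·60.90) / 1.198 = 34.21/1.198 = 28.54 mg/L.

28.5 mg/L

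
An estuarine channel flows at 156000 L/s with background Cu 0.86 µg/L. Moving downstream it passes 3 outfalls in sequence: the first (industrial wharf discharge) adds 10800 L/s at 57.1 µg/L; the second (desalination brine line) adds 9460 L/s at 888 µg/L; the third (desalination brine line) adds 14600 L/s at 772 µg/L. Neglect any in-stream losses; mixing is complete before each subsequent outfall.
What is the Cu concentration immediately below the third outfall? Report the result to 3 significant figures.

Below outfall 1: Q → 166800 L/s, C = (156000·0.8600 + 10800·57.10)/166800 = 4.501 µg/L.
Below outfall 2: Q → 176300 L/s, C = (166800·4.501 + 9460·888.0)/176300 = 51.92 µg/L.
Below outfall 3: Q → 190900 L/s, C = (176300·51.92 + 14600·772.0)/190900 = 107.0 µg/L.

107 µg/L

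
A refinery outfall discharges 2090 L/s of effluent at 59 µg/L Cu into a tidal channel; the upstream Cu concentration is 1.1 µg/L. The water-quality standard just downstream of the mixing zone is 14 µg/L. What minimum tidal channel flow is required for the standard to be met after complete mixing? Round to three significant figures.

7290 L/s

Set C_mix = 14: (Q·1.100 + 2090·59.00) / (Q + 2090) = 14
→ Q = 2090·(59.00 − 14)/(14 − 1.100) = 7291 L/s.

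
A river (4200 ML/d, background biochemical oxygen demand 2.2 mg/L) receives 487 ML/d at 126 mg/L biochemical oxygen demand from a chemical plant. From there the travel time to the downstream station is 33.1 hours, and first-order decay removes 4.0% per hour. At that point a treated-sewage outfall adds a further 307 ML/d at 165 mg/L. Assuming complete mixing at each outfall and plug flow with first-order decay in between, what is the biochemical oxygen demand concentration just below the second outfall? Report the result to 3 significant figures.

13.8 mg/L

Mass balance: C = (4200·2.200 + 487.0·126.0) / 4687 = 70600/4687 = 15.06 mg/L; combined flow 4687 ML/d.
4.0%/h lost → k = −ln(1 − 0.04) = 0.04082 h⁻¹.
After decay, C = 15.06 × e^(−kt) = 15.06 × 0.2589 = 3.900 mg/L.
Second outfall: C = (4687·3.900 + 307.0·165.0)/4994 = 13.80 mg/L.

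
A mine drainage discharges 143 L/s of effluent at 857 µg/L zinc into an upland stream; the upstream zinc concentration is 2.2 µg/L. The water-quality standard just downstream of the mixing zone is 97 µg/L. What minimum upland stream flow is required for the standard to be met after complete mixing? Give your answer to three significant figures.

1150 L/s

Set C_mix = 97: (Q·2.200 + 143.0·857.0) / (Q + 143.0) = 97
→ Q = 143.0·(857.0 − 97)/(97 − 2.200) = 1146 L/s.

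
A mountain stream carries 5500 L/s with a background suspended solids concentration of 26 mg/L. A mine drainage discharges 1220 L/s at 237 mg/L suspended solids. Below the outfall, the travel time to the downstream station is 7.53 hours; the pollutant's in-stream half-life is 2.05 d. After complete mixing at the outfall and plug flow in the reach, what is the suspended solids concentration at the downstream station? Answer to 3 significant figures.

Conservation of mass: C = (5500·26.00 + 1220·237.0) / 6720 = 432100/6720 = 64.31 mg/L.
Half-life 2.05 d → k = ln 2 / 2.05 = 0.3381 d⁻¹.
Decay over the reach: 64.31·exp(−kt) = 64.31·0.8993 = 57.83 mg/L.

57.8 mg/L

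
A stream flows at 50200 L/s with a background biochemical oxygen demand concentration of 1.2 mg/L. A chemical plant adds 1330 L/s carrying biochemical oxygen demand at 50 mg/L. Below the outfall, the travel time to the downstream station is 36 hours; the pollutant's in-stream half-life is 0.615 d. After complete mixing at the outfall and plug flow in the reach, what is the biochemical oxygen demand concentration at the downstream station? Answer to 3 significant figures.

0.454 mg/L

Flow-weighted average: C = (50200·1.200 + 1330·50.00) / 51530 = 126700/51530 = 2.460 mg/L.
Half-life 0.615 d → k = ln 2 / 0.615 = 1.127 d⁻¹.
Applying C = C₀e^(−kt): 2.460 × 0.1844 = 0.4536 mg/L.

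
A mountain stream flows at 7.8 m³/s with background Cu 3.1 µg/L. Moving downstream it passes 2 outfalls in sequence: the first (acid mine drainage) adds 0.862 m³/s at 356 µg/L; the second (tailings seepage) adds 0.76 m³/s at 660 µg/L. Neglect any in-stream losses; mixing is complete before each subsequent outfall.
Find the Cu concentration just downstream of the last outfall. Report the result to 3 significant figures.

After outfall 1: Q = 7.800 + 0.8620 = 8.662 m³/s; C = (7.800·3.100 + 0.8620·356.0)/8.662 = 38.22 µg/L.
After outfall 2: Q = 8.662 + 0.7600 = 9.422 m³/s; C = (8.662·38.22 + 0.7600·660.0)/9.422 = 88.37 µg/L.

88.4 µg/L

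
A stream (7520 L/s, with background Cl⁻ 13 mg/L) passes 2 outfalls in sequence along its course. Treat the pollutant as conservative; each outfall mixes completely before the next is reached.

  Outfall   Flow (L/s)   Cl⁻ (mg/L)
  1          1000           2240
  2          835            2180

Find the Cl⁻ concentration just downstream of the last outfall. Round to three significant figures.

Below outfall 1: Q → 8520 L/s, C = (7520·13.00 + 1000·2240)/8520 = 274.4 mg/L.
Below outfall 2: Q → 9355 L/s, C = (8520·274.4 + 835.0·2180)/9355 = 444.5 mg/L.

444 mg/L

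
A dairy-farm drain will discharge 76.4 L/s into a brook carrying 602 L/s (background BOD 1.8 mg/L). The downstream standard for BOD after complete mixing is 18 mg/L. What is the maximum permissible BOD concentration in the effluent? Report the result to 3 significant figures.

At the limit, (Qr·Cr + Qe·Cₑ)/(Qr + Qe) = 18:
Cₑ = (678.4·18 − 602.0·1.800) / 76.40 = 145.6 mg/L.

146 mg/L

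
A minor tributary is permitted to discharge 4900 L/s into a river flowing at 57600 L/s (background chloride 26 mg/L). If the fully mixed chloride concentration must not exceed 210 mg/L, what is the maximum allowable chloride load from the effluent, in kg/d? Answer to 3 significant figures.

1000000 kg/d

Mass balance at the limit: 57600·26.00 + 4900·Cₑ = 62500·210 → Cₑ = 2373 mg/L.
4900 L/s = 4.900 m³/s. Load = 4.900 m³/s × 2373 g/m³ × 86 400 s/d = 1005000 kg/d.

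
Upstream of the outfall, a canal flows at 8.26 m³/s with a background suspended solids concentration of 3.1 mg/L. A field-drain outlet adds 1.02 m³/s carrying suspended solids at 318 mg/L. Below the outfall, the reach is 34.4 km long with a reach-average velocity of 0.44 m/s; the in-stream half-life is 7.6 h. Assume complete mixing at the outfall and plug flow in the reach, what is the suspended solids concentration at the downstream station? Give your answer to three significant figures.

5.20 mg/L

Flow-weighted average: C = (8.260·3.100 + 1.020·318.0) / 9.280 = 350.0/9.280 = 37.71 mg/L.
Travel time t = 34.4·1000 / 0.44 = 78180 s = 21.72 h.
Half-life 7.6 h → k = ln 2 / 7.6 = 0.09120 h⁻¹ = 2.189 d⁻¹.
Applying C = C₀e^(−kt): 37.71 × 0.1380 = 5.203 mg/L.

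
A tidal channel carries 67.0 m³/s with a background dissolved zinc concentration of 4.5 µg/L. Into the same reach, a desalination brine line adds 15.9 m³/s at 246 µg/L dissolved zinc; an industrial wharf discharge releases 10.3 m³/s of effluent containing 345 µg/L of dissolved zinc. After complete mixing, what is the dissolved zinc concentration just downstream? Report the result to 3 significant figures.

After mixing, C = (67.00·4.500 + 15.90·246.0 + 10.30·345.0) / 93.20 = 7766/93.20 = 83.33 µg/L.

83.3 µg/L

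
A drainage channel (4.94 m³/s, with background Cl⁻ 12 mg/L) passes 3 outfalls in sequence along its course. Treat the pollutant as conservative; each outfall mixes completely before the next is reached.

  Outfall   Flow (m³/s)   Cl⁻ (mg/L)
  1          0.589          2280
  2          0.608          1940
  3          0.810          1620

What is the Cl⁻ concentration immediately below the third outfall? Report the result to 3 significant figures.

561 mg/L

After outfall 1: Q = 4.940 + 0.5890 = 5.529 m³/s; C = (4.940·12.00 + 0.5890·2280)/5.529 = 253.6 mg/L.
After outfall 2: Q = 5.529 + 0.6080 = 6.137 m³/s; C = (5.529·253.6 + 0.6080·1940)/6.137 = 420.7 mg/L.
After outfall 3: Q = 6.137 + 0.8100 = 6.947 m³/s; C = (6.137·420.7 + 0.8100·1620)/6.947 = 560.5 mg/L.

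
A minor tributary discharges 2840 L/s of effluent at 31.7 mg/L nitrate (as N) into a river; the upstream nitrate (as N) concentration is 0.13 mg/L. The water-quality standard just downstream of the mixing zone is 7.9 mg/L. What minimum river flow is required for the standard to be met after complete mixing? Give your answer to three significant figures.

8700 L/s

Set C_mix = 7.9: (Q·0.1300 + 2840·31.70) / (Q + 2840) = 7.9
→ Q = 2840·(31.70 − 7.9)/(7.9 − 0.1300) = 8699 L/s.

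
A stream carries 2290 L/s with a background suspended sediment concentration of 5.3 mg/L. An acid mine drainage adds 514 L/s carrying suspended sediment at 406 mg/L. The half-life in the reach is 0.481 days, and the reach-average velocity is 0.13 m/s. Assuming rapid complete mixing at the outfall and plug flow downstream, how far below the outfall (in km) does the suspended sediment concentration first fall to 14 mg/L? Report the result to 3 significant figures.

13.5 km

Mixed concentration C = ΣQC/ΣQ = (2290·5.300 + 514.0·406.0) / 2804 = 220800/2804 = 78.75 mg/L.
Half-life 0.481 d → k = ln 2 / 0.481 = 1.441 d⁻¹.
Set 78.75·exp(−k·t) = 14 → t = ln(78.75/14)/k = 103600 s = 28.77 h.
Distance = v·t = 0.13·103600 = 13460 m = 13.46 km.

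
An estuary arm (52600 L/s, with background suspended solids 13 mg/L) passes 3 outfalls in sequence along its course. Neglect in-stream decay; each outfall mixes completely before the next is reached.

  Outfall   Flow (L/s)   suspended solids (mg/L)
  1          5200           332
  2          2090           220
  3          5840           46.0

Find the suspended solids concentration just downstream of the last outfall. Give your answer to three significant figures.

Outfall 1: combined Q = 57800 L/s; C = (52600·13.00 + 5200·332.0)/57800 = 41.70 mg/L.
Outfall 2: combined Q = 59890 L/s; C = (57800·41.70 + 2090·220.0)/59890 = 47.92 mg/L.
Outfall 3: combined Q = 65730 L/s; C = (59890·47.92 + 5840·46.00)/65730 = 47.75 mg/L.

47.8 mg/L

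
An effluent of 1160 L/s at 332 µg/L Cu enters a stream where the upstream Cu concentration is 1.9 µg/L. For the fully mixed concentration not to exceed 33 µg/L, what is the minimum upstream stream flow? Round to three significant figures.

Set C_mix = 33: (Q·1.900 + 1160·332.0) / (Q + 1160) = 33
→ Q = 1160·(332.0 − 33)/(33 − 1.900) = 11150 L/s.

11200 L/s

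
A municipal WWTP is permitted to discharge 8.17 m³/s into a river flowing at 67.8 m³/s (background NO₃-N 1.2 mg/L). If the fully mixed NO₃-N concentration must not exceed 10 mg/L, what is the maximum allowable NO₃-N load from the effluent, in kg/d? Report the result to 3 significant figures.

Mass balance at the limit: 67.80·1.200 + 8.170·Cₑ = 75.97·10 → Cₑ = 83.03 mg/L.
Load = 8.170 m³/s × 83.03 g/m³ × 86 400 s/d = 58610 kg/d.

58600 kg/d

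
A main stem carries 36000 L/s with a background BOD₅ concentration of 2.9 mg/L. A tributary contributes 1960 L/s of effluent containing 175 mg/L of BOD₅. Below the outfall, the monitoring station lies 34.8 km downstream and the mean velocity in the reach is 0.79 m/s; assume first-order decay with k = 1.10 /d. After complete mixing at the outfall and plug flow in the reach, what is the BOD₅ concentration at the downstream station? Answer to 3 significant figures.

6.73 mg/L

Mixed concentration C = ΣQC/ΣQ = (36000·2.900 + 1960·175.0) / 37960 = 447400/37960 = 11.79 mg/L.
Travel time t = 34.8·1000 / 0.79 = 44050 s = 12.24 h.
Decay over the reach: 11.79·exp(−kt) = 11.79·0.5707 = 6.727 mg/L.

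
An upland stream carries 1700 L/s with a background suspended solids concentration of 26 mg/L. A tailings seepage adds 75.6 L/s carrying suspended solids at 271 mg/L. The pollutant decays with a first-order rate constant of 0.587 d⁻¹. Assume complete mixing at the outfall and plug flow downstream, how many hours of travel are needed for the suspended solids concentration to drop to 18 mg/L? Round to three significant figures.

28.8 h

Conservation of mass: C = (1700·26.00 + 75.60·271.0) / 1776 = 64690/1776 = 36.43 mg/L.
36.43·exp(−k·t) = 18 → t = ln(36.43/18)/k = 103800 s = 28.83 h.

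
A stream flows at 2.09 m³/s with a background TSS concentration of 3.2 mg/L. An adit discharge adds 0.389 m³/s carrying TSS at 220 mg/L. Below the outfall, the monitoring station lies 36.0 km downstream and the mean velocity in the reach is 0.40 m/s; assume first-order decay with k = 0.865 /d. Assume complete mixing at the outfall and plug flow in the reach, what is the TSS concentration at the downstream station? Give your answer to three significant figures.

Flow-weighted average: C = (2.090·3.200 + 0.3890·220.0) / 2.479 = 92.27/2.479 = 37.22 mg/L.
Travel time t = 36.0·1000 / 0.40 = 90000 s = 25.00 h.
After decay, C = 37.22 × e^(−kt) = 37.22 × 0.4061 = 15.12 mg/L.

15.1 mg/L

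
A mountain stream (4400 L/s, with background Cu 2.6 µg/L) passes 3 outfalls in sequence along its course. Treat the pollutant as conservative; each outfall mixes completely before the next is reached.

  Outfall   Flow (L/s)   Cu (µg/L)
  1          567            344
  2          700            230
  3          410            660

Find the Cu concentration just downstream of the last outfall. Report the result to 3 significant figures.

105 µg/L

Below outfall 1: Q → 4967 L/s, C = (4400·2.600 + 567.0·344.0)/4967 = 41.57 µg/L.
Below outfall 2: Q → 5667 L/s, C = (4967·41.57 + 700.0·230.0)/5667 = 64.85 µg/L.
Below outfall 3: Q → 6077 L/s, C = (5667·64.85 + 410.0·660.0)/6077 = 105.0 µg/L.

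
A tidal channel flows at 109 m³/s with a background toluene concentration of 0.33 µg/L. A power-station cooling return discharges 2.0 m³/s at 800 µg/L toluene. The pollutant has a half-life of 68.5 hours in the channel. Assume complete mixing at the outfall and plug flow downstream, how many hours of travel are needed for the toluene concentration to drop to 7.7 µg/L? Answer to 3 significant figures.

Conservation of mass: C = (109.0·0.3300 + 2.000·800.0) / 111.0 = 1636/111.0 = 14.74 µg/L.
Half-life 68.5 h → k = ln 2 / 68.5 = 0.01012 h⁻¹ = 0.2429 d⁻¹.
14.74·exp(−k·t) = 7.7 → t = ln(14.74/7.7)/k = 231000 s = 64.16 h.

64.2 h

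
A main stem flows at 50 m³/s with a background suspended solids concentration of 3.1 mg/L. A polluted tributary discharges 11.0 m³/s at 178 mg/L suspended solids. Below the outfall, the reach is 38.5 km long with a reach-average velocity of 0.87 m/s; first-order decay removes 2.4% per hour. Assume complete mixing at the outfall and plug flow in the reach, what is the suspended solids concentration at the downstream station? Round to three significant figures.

After mixing, C = (50.00·3.100 + 11.00·178.0) / 61.00 = 2113/61.00 = 34.64 mg/L.
Travel time t = 38.5·1000 / 0.87 = 44250 s = 12.29 h.
2.4%/h lost → k = −ln(1 − 0.024) = 0.02429 h⁻¹.
Decay over the reach: 34.64·exp(−kt) = 34.64·0.7418 = 25.70 mg/L.

25.7 mg/L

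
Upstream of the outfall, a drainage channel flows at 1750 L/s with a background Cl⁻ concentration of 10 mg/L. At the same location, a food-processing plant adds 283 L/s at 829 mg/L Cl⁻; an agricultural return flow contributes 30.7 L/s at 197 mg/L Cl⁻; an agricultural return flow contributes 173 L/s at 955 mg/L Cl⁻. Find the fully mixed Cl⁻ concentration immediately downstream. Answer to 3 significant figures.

189 mg/L

After mixing, C = (1750·10.00 + 283.0·829.0 + 30.70·197.0 + 173.0·955.0) / 2237 = 423400/2237 = 189.3 mg/L.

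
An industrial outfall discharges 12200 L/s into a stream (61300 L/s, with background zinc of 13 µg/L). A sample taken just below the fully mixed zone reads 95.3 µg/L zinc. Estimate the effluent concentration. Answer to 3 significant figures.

Mass balance: 61300·13.00 + 12200·Cₑ = 73500·95.30
→ Cₑ = (73500·95.30 − 61300·13.00) / 12200 = 508.8 µg/L.

509 µg/L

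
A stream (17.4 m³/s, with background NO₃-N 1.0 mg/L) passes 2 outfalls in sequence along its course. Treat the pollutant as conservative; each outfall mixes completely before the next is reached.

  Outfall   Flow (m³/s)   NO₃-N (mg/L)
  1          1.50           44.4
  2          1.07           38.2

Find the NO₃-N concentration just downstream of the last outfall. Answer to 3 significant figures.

Below outfall 1: Q → 18.90 m³/s, C = (17.40·1.000 + 1.500·44.40)/18.90 = 4.444 mg/L.
Below outfall 2: Q → 19.97 m³/s, C = (18.90·4.444 + 1.070·38.20)/19.97 = 6.253 mg/L.

6.25 mg/L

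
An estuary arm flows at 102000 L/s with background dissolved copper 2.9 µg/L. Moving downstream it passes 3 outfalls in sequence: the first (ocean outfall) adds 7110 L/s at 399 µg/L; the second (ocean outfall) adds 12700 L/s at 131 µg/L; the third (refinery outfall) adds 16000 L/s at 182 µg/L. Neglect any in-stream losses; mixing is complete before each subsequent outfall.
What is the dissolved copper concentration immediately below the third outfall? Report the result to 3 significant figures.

Below outfall 1: Q → 109100 L/s, C = (102000·2.900 + 7110·399.0)/109100 = 28.71 µg/L.
Below outfall 2: Q → 121800 L/s, C = (109100·28.71 + 12700·131.0)/121800 = 39.38 µg/L.
Below outfall 3: Q → 137800 L/s, C = (121800·39.38 + 16000·182.0)/137800 = 55.93 µg/L.

55.9 µg/L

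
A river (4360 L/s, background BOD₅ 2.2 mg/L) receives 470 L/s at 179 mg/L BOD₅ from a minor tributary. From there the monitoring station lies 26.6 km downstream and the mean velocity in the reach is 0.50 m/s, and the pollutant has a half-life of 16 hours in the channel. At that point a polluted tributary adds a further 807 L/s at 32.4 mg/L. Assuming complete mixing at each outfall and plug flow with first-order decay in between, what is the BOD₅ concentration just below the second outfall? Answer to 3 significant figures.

13.4 mg/L

Mass balance: C = (4360·2.200 + 470.0·179.0) / 4830 = 93720/4830 = 19.40 mg/L; combined flow 4830 L/s.
Travel time t = 26.6·1000 / 0.50 = 53200 s = 14.78 h.
Half-life 16 h → k = ln 2 / 16 = 0.04332 h⁻¹ = 1.040 d⁻¹.
First-order decay: C = 19.40·exp(−k·t) = 19.40·0.5272 = 10.23 mg/L.
Second outfall: C = (4830·10.23 + 807.0·32.40)/5637 = 13.40 mg/L.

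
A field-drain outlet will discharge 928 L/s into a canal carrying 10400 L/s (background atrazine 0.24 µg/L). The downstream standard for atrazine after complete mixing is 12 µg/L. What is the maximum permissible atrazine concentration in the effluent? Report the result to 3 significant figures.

At the limit, (Qr·Cr + Qe·Cₑ)/(Qr + Qe) = 12:
Cₑ = (11330·12 − 10400·0.2400) / 928.0 = 143.8 µg/L.

144 µg/L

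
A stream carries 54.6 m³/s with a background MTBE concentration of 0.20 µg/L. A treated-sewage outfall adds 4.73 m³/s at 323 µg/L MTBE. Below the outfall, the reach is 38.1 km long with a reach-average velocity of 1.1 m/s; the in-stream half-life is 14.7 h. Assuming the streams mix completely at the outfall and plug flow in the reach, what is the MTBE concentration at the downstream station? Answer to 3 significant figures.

Mixed concentration C = ΣQC/ΣQ = (54.60·0.2000 + 4.730·323.0) / 59.33 = 1539/59.33 = 25.93 µg/L.
Travel time t = 38.1·1000 / 1.1 = 34640 s = 9.621 h.
Half-life 14.7 h → k = ln 2 / 14.7 = 0.04715 h⁻¹ = 1.132 d⁻¹.
First-order decay: C = 25.93·exp(−k·t) = 25.93·0.6353 = 16.48 µg/L.

16.5 µg/L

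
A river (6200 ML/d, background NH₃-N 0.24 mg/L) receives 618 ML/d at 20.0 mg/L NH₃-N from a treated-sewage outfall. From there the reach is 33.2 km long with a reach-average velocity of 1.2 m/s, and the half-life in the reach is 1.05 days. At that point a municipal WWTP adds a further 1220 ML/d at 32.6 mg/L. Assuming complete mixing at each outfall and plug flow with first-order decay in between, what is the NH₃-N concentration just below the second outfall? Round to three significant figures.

6.34 mg/L

Conservation of mass: C = (6200·0.2400 + 618.0·20.00) / 6818 = 13850/6818 = 2.031 mg/L; combined flow 6818 ML/d.
Travel time t = 33.2·1000 / 1.2 = 27670 s = 7.685 h.
Half-life 1.05 d → k = ln 2 / 1.05 = 0.6601 d⁻¹.
Applying C = C₀e^(−kt): 2.031 × 0.8095 = 1.644 mg/L.
Second outfall: C = (6818·1.644 + 1220·32.60)/8038 = 6.343 mg/L.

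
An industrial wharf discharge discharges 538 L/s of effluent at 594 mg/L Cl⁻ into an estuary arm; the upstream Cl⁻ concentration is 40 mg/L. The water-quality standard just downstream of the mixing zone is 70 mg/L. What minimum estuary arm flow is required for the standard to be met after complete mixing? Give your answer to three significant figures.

Set C_mix = 70: (Q·40.00 + 538.0·594.0) / (Q + 538.0) = 70
→ Q = 538.0·(594.0 − 70)/(70 − 40.00) = 9397 L/s.

9400 L/s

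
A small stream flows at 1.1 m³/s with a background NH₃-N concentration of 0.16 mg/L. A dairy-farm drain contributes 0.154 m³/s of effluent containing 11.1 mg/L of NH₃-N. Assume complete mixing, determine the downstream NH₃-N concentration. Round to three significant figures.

1.50 mg/L

Flow-weighted average: C = (1.100·0.1600 + 0.1540·11.10) / 1.254 = 1.885/1.254 = 1.504 mg/L.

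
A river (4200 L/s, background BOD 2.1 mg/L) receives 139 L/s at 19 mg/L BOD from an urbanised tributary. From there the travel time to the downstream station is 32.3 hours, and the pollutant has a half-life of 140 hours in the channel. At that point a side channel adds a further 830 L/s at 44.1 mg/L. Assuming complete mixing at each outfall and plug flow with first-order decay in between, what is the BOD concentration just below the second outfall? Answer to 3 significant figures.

Flow-weighted average: C = (4200·2.100 + 139.0·19.00) / 4339 = 11460/4339 = 2.641 mg/L; combined flow 4339 L/s.
Half-life 140 h → k = ln 2 / 140 = 0.004951 h⁻¹ = 0.1188 d⁻¹.
Decay over the reach: 2.641·exp(−kt) = 2.641·0.8522 = 2.251 mg/L.
Second outfall: C = (4339·2.251 + 830.0·44.10)/5169 = 8.971 mg/L.

8.97 mg/L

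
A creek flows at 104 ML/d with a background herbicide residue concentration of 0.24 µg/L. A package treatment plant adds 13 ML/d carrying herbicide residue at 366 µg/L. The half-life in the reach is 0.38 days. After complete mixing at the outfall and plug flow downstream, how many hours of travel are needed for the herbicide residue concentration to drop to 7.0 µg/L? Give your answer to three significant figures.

23.2 h

Mixed concentration C = ΣQC/ΣQ = (104.0·0.2400 + 13.00·366.0) / 117.0 = 4783/117.0 = 40.88 µg/L.
Half-life 0.38 d → k = ln 2 / 0.38 = 1.824 d⁻¹.
40.88·exp(−k·t) = 7.0 → t = ln(40.88/7.0)/k = 83590 s = 23.22 h.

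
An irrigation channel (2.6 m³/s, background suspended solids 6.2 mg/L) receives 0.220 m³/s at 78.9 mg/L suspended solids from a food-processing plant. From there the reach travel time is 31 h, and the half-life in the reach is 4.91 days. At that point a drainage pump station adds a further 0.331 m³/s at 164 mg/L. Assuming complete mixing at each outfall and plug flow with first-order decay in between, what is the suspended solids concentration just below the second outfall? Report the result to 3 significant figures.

26.1 mg/L

Flow-weighted average: C = (2.600·6.200 + 0.2200·78.90) / 2.820 = 33.48/2.820 = 11.87 mg/L; combined flow 2.820 m³/s.
Half-life 4.91 d → k = ln 2 / 4.91 = 0.1412 d⁻¹.
First-order decay: C = 11.87·exp(−k·t) = 11.87·0.8333 = 9.893 mg/L.
At the second outfall, C = (2.820·9.893 + 0.3310·164.0) / (2.820 + 0.3310) = 26.08 mg/L.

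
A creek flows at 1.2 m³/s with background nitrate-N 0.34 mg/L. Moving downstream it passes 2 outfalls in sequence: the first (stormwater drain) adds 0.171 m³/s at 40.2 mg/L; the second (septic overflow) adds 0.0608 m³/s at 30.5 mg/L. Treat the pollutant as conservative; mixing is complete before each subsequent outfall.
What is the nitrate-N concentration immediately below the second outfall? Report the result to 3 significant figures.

Below outfall 1: Q → 1.371 m³/s, C = (1.200·0.3400 + 0.1710·40.20)/1.371 = 5.312 mg/L.
Below outfall 2: Q → 1.432 m³/s, C = (1.371·5.312 + 0.06080·30.50)/1.432 = 6.381 mg/L.

6.38 mg/L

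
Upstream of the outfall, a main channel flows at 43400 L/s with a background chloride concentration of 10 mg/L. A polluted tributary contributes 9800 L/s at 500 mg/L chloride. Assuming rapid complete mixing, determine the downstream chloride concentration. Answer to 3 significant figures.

Flow-weighted average: C = (43400·10.00 + 9800·500.0) / 53200 = 5334000/53200 = 100.3 mg/L.

100 mg/L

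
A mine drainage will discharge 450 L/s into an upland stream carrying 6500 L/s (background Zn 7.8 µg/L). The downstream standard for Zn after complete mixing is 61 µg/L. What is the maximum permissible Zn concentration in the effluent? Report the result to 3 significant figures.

At the limit, (Qr·Cr + Qe·Cₑ)/(Qr + Qe) = 61:
Cₑ = (6950·61 − 6500·7.800) / 450.0 = 829.4 µg/L.

829 µg/L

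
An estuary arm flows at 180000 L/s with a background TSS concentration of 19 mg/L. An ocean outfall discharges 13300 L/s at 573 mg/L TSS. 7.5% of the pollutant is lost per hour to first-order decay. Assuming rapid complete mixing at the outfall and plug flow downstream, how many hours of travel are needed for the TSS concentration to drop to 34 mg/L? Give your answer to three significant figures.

6.65 h

Flow-weighted average: C = (180000·19.00 + 13300·573.0) / 193300 = 11040000/193300 = 57.12 mg/L.
7.5%/h lost → k = −ln(1 − 0.075) = 0.07796 h⁻¹.
57.12·exp(−k·t) = 34 → t = ln(57.12/34)/k = 23950 s = 6.654 h.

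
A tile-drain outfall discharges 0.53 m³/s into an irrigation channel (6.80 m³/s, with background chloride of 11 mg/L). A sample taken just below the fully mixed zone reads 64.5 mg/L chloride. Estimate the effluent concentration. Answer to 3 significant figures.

751 mg/L

Mass balance: 6.800·11.00 + 0.5300·Cₑ = 7.330·64.50
→ Cₑ = (7.330·64.50 − 6.800·11.00) / 0.5300 = 750.9 mg/L.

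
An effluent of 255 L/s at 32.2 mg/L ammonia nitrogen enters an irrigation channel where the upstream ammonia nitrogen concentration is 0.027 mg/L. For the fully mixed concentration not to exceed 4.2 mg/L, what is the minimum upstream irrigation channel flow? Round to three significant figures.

Set C_mix = 4.2: (Q·0.02700 + 255.0·32.20) / (Q + 255.0) = 4.2
→ Q = 255.0·(32.20 − 4.2)/(4.2 − 0.02700) = 1711 L/s.

1710 L/s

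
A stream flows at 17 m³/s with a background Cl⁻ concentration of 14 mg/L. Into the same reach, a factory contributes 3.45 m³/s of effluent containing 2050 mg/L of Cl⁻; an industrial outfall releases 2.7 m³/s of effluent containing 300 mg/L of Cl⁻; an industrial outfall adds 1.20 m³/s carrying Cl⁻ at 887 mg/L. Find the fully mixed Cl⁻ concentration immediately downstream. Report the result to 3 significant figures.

377 mg/L

After mixing, C = (17.00·14.00 + 3.450·2050 + 2.700·300.0 + 1.200·887.0) / 24.35 = 9185/24.35 = 377.2 mg/L.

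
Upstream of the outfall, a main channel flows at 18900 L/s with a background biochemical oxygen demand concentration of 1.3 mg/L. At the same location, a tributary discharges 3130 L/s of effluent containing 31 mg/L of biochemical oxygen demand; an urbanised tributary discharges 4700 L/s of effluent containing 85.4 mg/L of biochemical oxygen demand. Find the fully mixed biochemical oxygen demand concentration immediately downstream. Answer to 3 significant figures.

19.6 mg/L

Flow-weighted average: C = (18900·1.300 + 3130·31.00 + 4700·85.40) / 26730 = 523000/26730 = 19.57 mg/L.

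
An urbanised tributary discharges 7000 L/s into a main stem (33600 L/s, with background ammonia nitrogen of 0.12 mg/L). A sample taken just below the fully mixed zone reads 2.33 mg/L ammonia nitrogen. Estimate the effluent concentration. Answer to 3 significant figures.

12.9 mg/L

Mass balance: 33600·0.1200 + 7000·Cₑ = 40600·2.330
→ Cₑ = (40600·2.330 − 33600·0.1200) / 7000 = 12.94 mg/L.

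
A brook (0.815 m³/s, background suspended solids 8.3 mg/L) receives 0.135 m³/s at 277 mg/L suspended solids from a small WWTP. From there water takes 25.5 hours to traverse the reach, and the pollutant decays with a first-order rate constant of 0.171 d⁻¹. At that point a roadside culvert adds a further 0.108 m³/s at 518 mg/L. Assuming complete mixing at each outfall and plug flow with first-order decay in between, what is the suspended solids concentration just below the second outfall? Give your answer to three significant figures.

87.7 mg/L

Conservation of mass: C = (0.8150·8.300 + 0.1350·277.0) / 0.9500 = 44.16/0.9500 = 46.48 mg/L; combined flow 0.9500 m³/s.
Applying C = C₀e^(−kt): 46.48 × 0.8339 = 38.76 mg/L.
At the second outfall, C = (0.9500·38.76 + 0.1080·518.0) / (0.9500 + 0.1080) = 87.68 mg/L.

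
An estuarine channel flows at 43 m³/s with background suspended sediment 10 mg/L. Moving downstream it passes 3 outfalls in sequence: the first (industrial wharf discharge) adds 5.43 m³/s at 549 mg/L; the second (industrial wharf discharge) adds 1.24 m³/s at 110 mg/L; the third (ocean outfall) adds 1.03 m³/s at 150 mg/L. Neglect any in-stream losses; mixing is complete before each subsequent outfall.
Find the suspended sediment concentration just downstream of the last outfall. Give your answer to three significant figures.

Below outfall 1: Q → 48.43 m³/s, C = (43.00·10.00 + 5.430·549.0)/48.43 = 70.43 mg/L.
Below outfall 2: Q → 49.67 m³/s, C = (48.43·70.43 + 1.240·110.0)/49.67 = 71.42 mg/L.
Below outfall 3: Q → 50.70 m³/s, C = (49.67·71.42 + 1.030·150.0)/50.70 = 73.02 mg/L.

73.0 mg/L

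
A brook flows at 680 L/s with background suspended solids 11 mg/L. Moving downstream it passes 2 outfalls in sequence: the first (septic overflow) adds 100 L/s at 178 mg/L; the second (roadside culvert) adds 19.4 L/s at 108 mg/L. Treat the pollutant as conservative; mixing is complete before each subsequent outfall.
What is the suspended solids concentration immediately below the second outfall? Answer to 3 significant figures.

34.2 mg/L

After outfall 1: Q = 680.0 + 100.0 = 780.0 L/s; C = (680.0·11.00 + 100.0·178.0)/780.0 = 32.41 mg/L.
After outfall 2: Q = 780.0 + 19.40 = 799.4 L/s; C = (780.0·32.41 + 19.40·108.0)/799.4 = 34.24 mg/L.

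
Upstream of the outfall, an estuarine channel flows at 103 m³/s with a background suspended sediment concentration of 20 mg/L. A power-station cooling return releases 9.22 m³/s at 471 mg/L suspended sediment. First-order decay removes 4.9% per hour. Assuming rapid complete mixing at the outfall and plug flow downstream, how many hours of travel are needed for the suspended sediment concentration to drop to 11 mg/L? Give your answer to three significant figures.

32.8 h

Mixed concentration C = ΣQC/ΣQ = (103.0·20.00 + 9.220·471.0) / 112.2 = 6403/112.2 = 57.05 mg/L.
4.9%/h lost → k = −ln(1 − 0.049) = 0.05024 h⁻¹.
57.05·exp(−k·t) = 11 → t = ln(57.05/11)/k = 118000 s = 32.76 h.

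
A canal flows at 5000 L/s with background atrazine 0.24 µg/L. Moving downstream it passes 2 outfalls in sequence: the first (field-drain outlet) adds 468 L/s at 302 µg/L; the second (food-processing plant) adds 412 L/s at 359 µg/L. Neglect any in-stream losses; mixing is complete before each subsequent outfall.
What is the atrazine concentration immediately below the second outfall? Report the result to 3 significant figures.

49.4 µg/L

Below outfall 1: Q → 5468 L/s, C = (5000·0.2400 + 468.0·302.0)/5468 = 26.07 µg/L.
Below outfall 2: Q → 5880 L/s, C = (5468·26.07 + 412.0·359.0)/5880 = 49.40 µg/L.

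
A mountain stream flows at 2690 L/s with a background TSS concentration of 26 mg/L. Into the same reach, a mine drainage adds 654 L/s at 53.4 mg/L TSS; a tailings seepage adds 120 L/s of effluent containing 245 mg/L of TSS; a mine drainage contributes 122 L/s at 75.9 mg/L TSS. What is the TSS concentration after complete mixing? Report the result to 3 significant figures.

Mass balance: C = (2690·26.00 + 654.0·53.40 + 120.0·245.0 + 122.0·75.90) / 3586 = 143500/3586 = 40.02 mg/L.

40.0 mg/L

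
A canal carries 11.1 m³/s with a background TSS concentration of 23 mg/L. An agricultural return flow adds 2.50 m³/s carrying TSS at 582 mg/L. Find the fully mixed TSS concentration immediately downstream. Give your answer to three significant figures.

126 mg/L

Conservation of mass: C = (11.10·23.00 + 2.500·582.0) / 13.60 = 1710/13.60 = 125.8 mg/L.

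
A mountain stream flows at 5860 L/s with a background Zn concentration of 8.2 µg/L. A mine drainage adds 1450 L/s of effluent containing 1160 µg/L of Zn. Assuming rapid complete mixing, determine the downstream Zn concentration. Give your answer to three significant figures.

Mass balance: C = (5860·8.200 + 1450·1160) / 7310 = 1730000/7310 = 236.7 µg/L.

237 µg/L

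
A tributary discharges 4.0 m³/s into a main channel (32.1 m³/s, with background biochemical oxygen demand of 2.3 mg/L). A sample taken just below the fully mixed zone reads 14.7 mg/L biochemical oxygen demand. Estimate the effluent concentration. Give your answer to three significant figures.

114 mg/L

Mass balance: 32.10·2.300 + 4.000·Cₑ = 36.10·14.70
→ Cₑ = (36.10·14.70 − 32.10·2.300) / 4.000 = 114.2 mg/L.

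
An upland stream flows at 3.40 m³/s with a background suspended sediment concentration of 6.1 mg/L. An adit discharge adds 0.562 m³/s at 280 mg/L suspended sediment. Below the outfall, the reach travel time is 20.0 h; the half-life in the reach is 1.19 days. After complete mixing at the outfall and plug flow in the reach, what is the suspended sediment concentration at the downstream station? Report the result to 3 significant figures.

Mixed concentration C = ΣQC/ΣQ = (3.400·6.100 + 0.5620·280.0) / 3.962 = 178.1/3.962 = 44.95 mg/L.
Half-life 1.19 d → k = ln 2 / 1.19 = 0.5825 d⁻¹.
First-order decay: C = 44.95·exp(−k·t) = 44.95·0.6155 = 27.67 mg/L.

27.7 mg/L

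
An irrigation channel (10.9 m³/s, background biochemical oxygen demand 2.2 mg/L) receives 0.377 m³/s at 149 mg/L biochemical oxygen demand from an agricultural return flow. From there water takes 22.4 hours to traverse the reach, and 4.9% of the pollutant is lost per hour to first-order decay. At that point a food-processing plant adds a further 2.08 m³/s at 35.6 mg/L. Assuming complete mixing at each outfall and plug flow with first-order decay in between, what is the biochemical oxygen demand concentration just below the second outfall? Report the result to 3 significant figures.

7.49 mg/L

Mixed concentration C = ΣQC/ΣQ = (10.90·2.200 + 0.3770·149.0) / 11.28 = 80.15/11.28 = 7.108 mg/L; combined flow 11.28 m³/s.
4.9%/h lost → k = −ln(1 − 0.049) = 0.05024 h⁻¹.
First-order decay: C = 7.108·exp(−k·t) = 7.108·0.3245 = 2.307 mg/L.
At the second outfall, C = (11.28·2.307 + 2.080·35.60) / (11.28 + 2.080) = 7.491 mg/L.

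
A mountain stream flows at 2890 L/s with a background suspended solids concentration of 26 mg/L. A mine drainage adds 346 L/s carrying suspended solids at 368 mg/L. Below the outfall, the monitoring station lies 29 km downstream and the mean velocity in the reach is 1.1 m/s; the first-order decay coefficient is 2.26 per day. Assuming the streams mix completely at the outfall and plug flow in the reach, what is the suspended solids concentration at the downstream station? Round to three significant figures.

Conservation of mass: C = (2890·26.00 + 346.0·368.0) / 3236 = 202500/3236 = 62.57 mg/L.
Travel time t = 29·1000 / 1.1 = 26360 s = 7.323 h.
Applying C = C₀e^(−kt): 62.57 × 0.5018 = 31.39 mg/L.

31.4 mg/L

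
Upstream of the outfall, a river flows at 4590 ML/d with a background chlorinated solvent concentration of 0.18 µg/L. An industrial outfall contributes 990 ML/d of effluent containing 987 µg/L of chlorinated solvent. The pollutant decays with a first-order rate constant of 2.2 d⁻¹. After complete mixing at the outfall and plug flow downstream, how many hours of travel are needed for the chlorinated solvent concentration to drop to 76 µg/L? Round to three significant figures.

After mixing, C = (4590·0.1800 + 990.0·987.0) / 5580 = 978000/5580 = 175.3 µg/L.
175.3·exp(−k·t) = 76 → t = ln(175.3/76)/k = 32810 s = 9.115 h.

9.12 h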